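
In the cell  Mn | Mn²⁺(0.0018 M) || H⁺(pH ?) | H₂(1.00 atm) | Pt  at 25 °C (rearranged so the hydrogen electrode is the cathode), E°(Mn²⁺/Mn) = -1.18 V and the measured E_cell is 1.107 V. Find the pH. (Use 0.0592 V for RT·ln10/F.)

pH = 2.61

E°_cell = 1.18 V and n = 2.
log Q = n(E° − E)/0.0592 = 2×(1.18 − 1.107)/0.0592 = 2.466.
With Q = [Mn²⁺]·P(H₂) / [H⁺]^2, solving for [H⁺] gives log[H⁺] = -2.605, so pH = 2.61.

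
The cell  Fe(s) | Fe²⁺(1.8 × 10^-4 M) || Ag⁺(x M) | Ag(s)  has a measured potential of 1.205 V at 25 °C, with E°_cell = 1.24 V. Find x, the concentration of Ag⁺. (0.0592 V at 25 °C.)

0.0034 M

From the Nernst equation, log Q = n(E° − E)/0.0592 = 2(1.24 − 1.205)/0.0592 = 1.182, so Q = 15.2.
With Q = [Fe²⁺]/[Ag⁺]^2 and the known concentrations, [Ag⁺]^2 in the denominator gives [Ag⁺] = 0.0034 M.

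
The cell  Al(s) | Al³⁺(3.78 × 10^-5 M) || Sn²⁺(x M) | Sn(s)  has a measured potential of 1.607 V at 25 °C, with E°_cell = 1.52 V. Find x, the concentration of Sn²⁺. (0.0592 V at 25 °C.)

From the Nernst equation, log Q = n(E° − E)/0.0592 = 6(1.52 − 1.607)/0.0592 = -8.818, so Q = 1.52 × 10^-9.
With Q = [Al³⁺]^2/[Sn²⁺]^3 and the known concentrations, [Sn²⁺]^3 in the denominator gives [Sn²⁺] = 0.98 M.

0.98 M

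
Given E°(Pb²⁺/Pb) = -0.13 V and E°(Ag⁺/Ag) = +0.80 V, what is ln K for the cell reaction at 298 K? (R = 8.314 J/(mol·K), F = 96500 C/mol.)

E°_cell = +0.80 − (-0.13) = 0.93 V, with n = 2 electrons transferred.
At equilibrium E = 0, so the Nernst equation gives ln K = nFE°/RT = (2)(96500)(0.93)/((8.314)(298)) = 72.45.

ln K = 72.4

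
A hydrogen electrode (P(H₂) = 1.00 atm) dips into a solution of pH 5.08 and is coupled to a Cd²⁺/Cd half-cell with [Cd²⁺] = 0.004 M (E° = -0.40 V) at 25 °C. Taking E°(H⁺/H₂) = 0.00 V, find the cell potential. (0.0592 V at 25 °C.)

The hydrogen couple is the cathode, so E°_cell = 0.40 V; n = 2.
[H⁺] = 10^(−5.08) = 8.3 × 10^-6 M, and Q = [Cd²⁺]·P(H₂) / [H⁺]^2 = 5.78 × 10^7.
E = E° − (0.0592/2) log Q = 0.40 − (0.0592/2)(7.762) = 0.170 V.

0.17 V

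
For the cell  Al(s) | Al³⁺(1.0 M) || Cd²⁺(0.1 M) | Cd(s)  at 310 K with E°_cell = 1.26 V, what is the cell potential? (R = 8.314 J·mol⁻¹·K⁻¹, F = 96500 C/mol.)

1.23 V

Balancing electrons gives n = 6; the reaction quotient is Q = [Al³⁺]^2/[Cd²⁺]^3 = 1000.
E = E° − (RT/nF) ln Q = 1.26 − (8.314×310)/(6×96500) × (6.908) = 1.260 − 0.031 = 1.229 V.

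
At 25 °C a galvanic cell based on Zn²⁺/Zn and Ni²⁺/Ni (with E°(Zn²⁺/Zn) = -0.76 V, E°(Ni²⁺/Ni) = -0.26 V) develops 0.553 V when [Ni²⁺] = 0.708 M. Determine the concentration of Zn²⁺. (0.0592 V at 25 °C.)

From the Nernst equation, log Q = n(E° − E)/0.0592 = 2(0.50 − 0.553)/0.0592 = -1.791, so Q = 0.0162.
With Q = [Zn²⁺]/[Ni²⁺] and the known concentrations, [Zn²⁺] in the numerator gives [Zn²⁺] = 0.011 M.

0.011 M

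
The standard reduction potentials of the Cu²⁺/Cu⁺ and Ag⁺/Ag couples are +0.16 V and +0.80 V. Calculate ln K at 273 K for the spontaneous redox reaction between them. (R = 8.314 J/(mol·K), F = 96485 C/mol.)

E°_cell = +0.80 − (+0.16) = 0.64 V, with n = 1 electron transferred.
At equilibrium E = 0, so the Nernst equation gives ln K = nFE°/RT = (1)(96485)(0.64)/((8.314)(273)) = 27.21.

ln K = 27.2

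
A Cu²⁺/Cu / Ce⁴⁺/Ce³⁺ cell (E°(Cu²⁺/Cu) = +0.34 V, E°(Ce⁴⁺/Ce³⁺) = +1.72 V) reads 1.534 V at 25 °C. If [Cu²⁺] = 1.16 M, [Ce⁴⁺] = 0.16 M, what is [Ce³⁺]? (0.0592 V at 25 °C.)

From the Nernst equation, log Q = n(E° − E)/0.0592 = 2(1.38 − 1.534)/0.0592 = -5.203, so Q = 6.27 × 10^-6.
With Q = [Cu²⁺]·[Ce³⁺]^2/[Ce⁴⁺]^2 and the known concentrations, [Ce³⁺]^2 in the numerator gives [Ce³⁺] = 3.7 × 10^-4 M.

3.7 × 10^-4 M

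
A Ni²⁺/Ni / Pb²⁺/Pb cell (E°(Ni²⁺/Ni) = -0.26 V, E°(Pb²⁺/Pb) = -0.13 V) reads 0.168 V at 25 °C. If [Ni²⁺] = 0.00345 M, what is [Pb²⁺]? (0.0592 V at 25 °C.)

From the Nernst equation, log Q = n(E° − E)/0.0592 = 2(0.13 − 0.168)/0.0592 = -1.284, so Q = 0.0520.
With Q = [Ni²⁺]/[Pb²⁺] and the known concentrations, [Pb²⁺] in the denominator gives [Pb²⁺] = 0.066 M.

0.066 M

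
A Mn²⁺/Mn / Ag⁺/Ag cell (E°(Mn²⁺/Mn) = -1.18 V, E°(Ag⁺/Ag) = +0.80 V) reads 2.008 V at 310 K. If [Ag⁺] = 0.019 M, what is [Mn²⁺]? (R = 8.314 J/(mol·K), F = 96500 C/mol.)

From the Nernst equation, ln Q = nF(E° − E)/RT = 2×96500×(1.98 − 2.008)/(8.314×310) = -2.097, so Q = 0.123.
With Q = [Mn²⁺]/[Ag⁺]^2 and the known concentrations, [Mn²⁺] in the numerator gives [Mn²⁺] = 4.4 × 10^-5 M.

4.4 × 10^-5 M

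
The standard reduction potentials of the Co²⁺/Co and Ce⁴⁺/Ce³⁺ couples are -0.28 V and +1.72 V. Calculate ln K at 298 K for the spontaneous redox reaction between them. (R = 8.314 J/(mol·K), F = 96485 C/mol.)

ln K = 155.8

E°_cell = +1.72 − (-0.28) = 2.00 V, with n = 2 electrons transferred.
At equilibrium E = 0, so the Nernst equation gives ln K = nFE°/RT = (2)(96485)(2.00)/((8.314)(298)) = 155.77.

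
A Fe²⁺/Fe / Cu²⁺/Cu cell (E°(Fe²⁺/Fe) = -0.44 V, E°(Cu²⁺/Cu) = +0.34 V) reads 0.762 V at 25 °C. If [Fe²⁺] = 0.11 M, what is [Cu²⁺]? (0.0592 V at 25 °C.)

0.027 M

From the Nernst equation, log Q = n(E° − E)/0.0592 = 2(0.78 − 0.762)/0.0592 = 0.608, so Q = 4.06.
With Q = [Fe²⁺]/[Cu²⁺] and the known concentrations, [Cu²⁺] in the denominator gives [Cu²⁺] = 0.027 M.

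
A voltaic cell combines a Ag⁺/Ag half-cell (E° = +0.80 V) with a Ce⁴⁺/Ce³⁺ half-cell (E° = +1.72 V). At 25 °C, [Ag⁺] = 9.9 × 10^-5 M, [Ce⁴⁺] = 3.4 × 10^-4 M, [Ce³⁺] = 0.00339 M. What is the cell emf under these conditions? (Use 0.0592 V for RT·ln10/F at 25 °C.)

1.10 V

The Ce⁴⁺/Ce³⁺ couple has the higher reduction potential and acts as the cathode, so E°_cell = +1.72 − (+0.80) = 0.92 V.
Balancing electrons gives n = 1; the reaction quotient is Q = [Ag⁺]·[Ce³⁺]/[Ce⁴⁺] = 9.87 × 10^-4.
At 25 °C, E = E° − (0.0592/n) log Q = 0.92 − (0.0592/1)(-3.006) = 0.920 + 0.178 = 1.098 V.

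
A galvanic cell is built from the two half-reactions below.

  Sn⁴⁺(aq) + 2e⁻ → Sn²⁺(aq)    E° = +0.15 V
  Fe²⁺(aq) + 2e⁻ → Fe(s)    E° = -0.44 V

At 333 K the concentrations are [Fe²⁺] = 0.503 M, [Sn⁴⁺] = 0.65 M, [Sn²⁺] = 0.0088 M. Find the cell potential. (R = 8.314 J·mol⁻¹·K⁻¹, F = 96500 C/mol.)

The Sn⁴⁺/Sn²⁺ couple has the higher reduction potential and acts as the cathode, so E°_cell = +0.15 − (-0.44) = 0.59 V.
Balancing electrons gives n = 2; the reaction quotient is Q = [Fe²⁺]·[Sn²⁺]/[Sn⁴⁺] = 0.00681.
E = E° − (RT/nF) ln Q = 0.59 − (8.314×333)/(2×96500) × (-4.989) = 0.590 + 0.072 = 0.662 V.

0.662 V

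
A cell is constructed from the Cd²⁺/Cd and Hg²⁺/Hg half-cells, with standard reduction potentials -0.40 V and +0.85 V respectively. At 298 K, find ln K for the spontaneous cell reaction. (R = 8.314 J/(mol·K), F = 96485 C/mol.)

E°_cell = +0.85 − (-0.40) = 1.25 V, with n = 2 electrons transferred.
At equilibrium E = 0, so the Nernst equation gives ln K = nFE°/RT = (2)(96485)(1.25)/((8.314)(298)) = 97.36.

ln K = 97.4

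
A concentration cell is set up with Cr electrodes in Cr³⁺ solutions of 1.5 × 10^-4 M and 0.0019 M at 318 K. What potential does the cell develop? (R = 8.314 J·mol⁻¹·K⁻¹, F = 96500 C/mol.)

Both half-cells are Cr³⁺/Cr, so E°_cell = 0. The concentrated side is the cathode; the cell reaction moves Cr³⁺ from high to low concentration with n = 3.
Q = [Cr³⁺]_dilute/[Cr³⁺]_conc = 1.5 × 10^-4/0.0019 = 0.0789.
E = 0 − (RT/nF) ln Q = −((8.314×318)/(3×96500))(-2.539) = 0.0232 V.

0.023 V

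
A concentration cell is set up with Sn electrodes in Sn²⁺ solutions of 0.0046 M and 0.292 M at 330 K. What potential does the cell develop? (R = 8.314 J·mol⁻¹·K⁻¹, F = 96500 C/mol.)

0.059 V

Both half-cells are Sn²⁺/Sn, so E°_cell = 0. The concentrated side is the cathode; the cell reaction moves Sn²⁺ from high to low concentration with n = 2.
Q = [Sn²⁺]_dilute/[Sn²⁺]_conc = 0.0046/0.292 = 0.0158.
E = 0 − (RT/nF) ln Q = −((8.314×330)/(2×96500))(-4.151) = 0.0590 V.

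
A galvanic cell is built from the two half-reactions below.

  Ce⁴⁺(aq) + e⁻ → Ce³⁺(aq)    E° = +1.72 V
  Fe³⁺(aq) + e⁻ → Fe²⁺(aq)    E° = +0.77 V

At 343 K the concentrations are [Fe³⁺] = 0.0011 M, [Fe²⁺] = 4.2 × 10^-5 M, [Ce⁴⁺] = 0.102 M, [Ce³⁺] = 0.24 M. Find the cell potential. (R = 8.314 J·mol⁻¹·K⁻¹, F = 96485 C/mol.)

0.828 V

The Ce⁴⁺/Ce³⁺ couple has the higher reduction potential and acts as the cathode, so E°_cell = +1.72 − (+0.77) = 0.95 V.
Balancing electrons gives n = 1; the reaction quotient is Q = [Fe³⁺]·[Ce³⁺]/([Fe²⁺]·[Ce⁴⁺]) = 61.6.
E = E° − (RT/nF) ln Q = 0.95 − (8.314×343)/(1×96485) × (4.121) = 0.950 − 0.122 = 0.828 V.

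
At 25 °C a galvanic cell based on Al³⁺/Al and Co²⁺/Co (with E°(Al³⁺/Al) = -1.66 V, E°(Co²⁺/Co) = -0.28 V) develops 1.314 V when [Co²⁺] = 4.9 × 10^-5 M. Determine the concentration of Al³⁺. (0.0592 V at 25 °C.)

7.6 × 10^-4 M

From the Nernst equation, log Q = n(E° − E)/0.0592 = 6(1.38 − 1.314)/0.0592 = 6.689, so Q = 4.89 × 10^6.
With Q = [Al³⁺]^2/[Co²⁺]^3 and the known concentrations, [Al³⁺]^2 in the numerator gives [Al³⁺] = 7.6 × 10^-4 M.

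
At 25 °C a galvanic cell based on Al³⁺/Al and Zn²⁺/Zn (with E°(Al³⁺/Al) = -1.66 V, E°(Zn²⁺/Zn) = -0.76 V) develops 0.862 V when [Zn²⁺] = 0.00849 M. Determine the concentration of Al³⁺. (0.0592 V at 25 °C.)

From the Nernst equation, log Q = n(E° − E)/0.0592 = 6(0.90 − 0.862)/0.0592 = 3.851, so Q = 7100.
With Q = [Al³⁺]^2/[Zn²⁺]^3 and the known concentrations, [Al³⁺]^2 in the numerator gives [Al³⁺] = 0.066 M.

0.066 M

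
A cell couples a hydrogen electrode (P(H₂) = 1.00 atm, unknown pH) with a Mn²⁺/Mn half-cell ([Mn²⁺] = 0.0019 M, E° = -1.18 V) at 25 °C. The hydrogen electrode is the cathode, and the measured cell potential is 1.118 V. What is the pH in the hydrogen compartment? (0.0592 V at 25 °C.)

pH = 2.41

E°_cell = 1.18 V and n = 2.
log Q = n(E° − E)/0.0592 = 2×(1.18 − 1.118)/0.0592 = 2.095.
With Q = [Mn²⁺]·P(H₂) / [H⁺]^2, solving for [H⁺] gives log[H⁺] = -2.408, so pH = 2.41.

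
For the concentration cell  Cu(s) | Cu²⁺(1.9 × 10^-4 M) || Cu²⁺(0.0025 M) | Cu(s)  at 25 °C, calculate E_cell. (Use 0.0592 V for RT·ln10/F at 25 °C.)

0.033 V

Both half-cells are Cu²⁺/Cu, so E°_cell = 0. The concentrated side is the cathode; the cell reaction moves Cu²⁺ from high to low concentration with n = 2.
Q = [Cu²⁺]_dilute/[Cu²⁺]_conc = 1.9 × 10^-4/0.0025 = 0.0760.
E = 0 − (0.0592/2) log Q = −(0.0592/2)(-1.119) = 0.0331 V.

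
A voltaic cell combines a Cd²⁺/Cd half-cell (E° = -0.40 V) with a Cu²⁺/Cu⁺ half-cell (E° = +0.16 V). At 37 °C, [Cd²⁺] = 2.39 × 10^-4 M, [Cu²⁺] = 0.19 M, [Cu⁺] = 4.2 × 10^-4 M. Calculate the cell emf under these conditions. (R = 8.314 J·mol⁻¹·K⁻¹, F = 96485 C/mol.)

The Cu²⁺/Cu⁺ couple has the higher reduction potential and acts as the cathode, so E°_cell = +0.16 − (-0.40) = 0.56 V.
Balancing electrons gives n = 2; the reaction quotient is Q = [Cd²⁺]·[Cu⁺]^2/[Cu²⁺]^2 = 1.17 × 10^-9.
E = E° − (RT/nF) ln Q = 0.56 − (8.314×310)/(2×96485) × (-20.568) = 0.560 + 0.275 = 0.835 V.

0.835 V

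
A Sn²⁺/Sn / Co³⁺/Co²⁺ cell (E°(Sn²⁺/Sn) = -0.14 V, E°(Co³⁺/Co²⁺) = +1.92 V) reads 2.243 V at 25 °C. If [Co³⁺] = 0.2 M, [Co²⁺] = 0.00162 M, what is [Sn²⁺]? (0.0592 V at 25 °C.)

0.01 M

From the Nernst equation, log Q = n(E° − E)/0.0592 = 2(2.06 − 2.243)/0.0592 = -6.182, so Q = 6.57 × 10^-7.
With Q = [Sn²⁺]·[Co²⁺]^2/[Co³⁺]^2 and the known concentrations, [Sn²⁺] in the numerator gives [Sn²⁺] = 0.01 M.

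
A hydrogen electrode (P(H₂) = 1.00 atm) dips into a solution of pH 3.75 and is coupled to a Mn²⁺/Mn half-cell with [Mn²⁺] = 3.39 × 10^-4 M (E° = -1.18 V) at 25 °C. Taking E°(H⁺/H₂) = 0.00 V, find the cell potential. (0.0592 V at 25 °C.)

The hydrogen couple is the cathode, so E°_cell = 1.18 V; n = 2.
[H⁺] = 10^(−3.75) = 1.8 × 10^-4 M, and Q = [Mn²⁺]·P(H₂) / [H⁺]^2 = 1.07 × 10^4.
E = E° − (0.0592/2) log Q = 1.18 − (0.0592/2)(4.030) = 1.061 V.

1.06 V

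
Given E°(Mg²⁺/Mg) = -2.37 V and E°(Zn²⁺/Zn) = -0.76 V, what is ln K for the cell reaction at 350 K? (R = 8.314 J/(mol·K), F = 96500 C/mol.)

ln K = 106.8

E°_cell = -0.76 − (-2.37) = 1.61 V, with n = 2 electrons transferred.
At equilibrium E = 0, so the Nernst equation gives ln K = nFE°/RT = (2)(96500)(1.61)/((8.314)(350)) = 106.78.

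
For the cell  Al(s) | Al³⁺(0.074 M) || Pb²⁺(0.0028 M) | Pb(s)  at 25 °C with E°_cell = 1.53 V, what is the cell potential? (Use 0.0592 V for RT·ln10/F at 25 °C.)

Balancing electrons gives n = 6; the reaction quotient is Q = [Al³⁺]^2/[Pb²⁺]^3 = 2.49 × 10^5.
At 25 °C, E = E° − (0.0592/n) log Q = 1.53 − (0.0592/6)(5.397) = 1.530 − 0.053 = 1.477 V.

1.48 V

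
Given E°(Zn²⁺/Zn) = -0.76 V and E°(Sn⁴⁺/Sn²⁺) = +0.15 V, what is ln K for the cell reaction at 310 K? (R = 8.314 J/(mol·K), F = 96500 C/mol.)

E°_cell = +0.15 − (-0.76) = 0.91 V, with n = 2 electrons transferred.
At equilibrium E = 0, so the Nernst equation gives ln K = nFE°/RT = (2)(96500)(0.91)/((8.314)(310)) = 68.14.

ln K = 68.1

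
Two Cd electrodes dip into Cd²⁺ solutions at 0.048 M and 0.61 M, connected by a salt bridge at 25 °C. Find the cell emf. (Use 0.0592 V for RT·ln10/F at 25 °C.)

Both half-cells are Cd²⁺/Cd, so E°_cell = 0. The concentrated side is the cathode; the cell reaction moves Cd²⁺ from high to low concentration with n = 2.
Q = [Cd²⁺]_dilute/[Cd²⁺]_conc = 0.048/0.61 = 0.0787.
E = 0 − (0.0592/2) log Q = −(0.0592/2)(-1.104) = 0.0327 V.

0.033 V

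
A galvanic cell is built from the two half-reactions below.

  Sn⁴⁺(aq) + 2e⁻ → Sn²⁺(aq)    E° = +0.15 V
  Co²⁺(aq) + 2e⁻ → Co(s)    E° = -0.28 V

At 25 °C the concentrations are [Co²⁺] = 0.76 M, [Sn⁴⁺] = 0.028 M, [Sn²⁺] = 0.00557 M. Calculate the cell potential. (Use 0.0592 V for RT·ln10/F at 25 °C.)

The Sn⁴⁺/Sn²⁺ couple has the higher reduction potential and acts as the cathode, so E°_cell = +0.15 − (-0.28) = 0.43 V.
Balancing electrons gives n = 2; the reaction quotient is Q = [Co²⁺]·[Sn²⁺]/[Sn⁴⁺] = 0.151.
At 25 °C, E = E° − (0.0592/n) log Q = 0.43 − (0.0592/2)(-0.820) = 0.430 + 0.024 = 0.454 V.

0.454 V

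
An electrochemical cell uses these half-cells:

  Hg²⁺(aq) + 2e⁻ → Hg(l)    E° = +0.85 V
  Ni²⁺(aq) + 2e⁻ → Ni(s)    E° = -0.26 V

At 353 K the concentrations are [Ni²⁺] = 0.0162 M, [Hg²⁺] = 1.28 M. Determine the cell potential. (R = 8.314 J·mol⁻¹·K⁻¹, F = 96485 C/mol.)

1.18 V

The Hg²⁺/Hg couple has the higher reduction potential and acts as the cathode, so E°_cell = +0.85 − (-0.26) = 1.11 V.
Balancing electrons gives n = 2; the reaction quotient is Q = [Ni²⁺]/[Hg²⁺] = 0.0127.
E = E° − (RT/nF) ln Q = 1.11 − (8.314×353)/(2×96485) × (-4.370) = 1.110 + 0.066 = 1.176 V.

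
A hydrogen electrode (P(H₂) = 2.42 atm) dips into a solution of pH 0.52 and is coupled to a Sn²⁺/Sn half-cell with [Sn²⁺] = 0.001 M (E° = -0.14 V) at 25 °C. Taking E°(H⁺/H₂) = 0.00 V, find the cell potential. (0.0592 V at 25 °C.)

The hydrogen couple is the cathode, so E°_cell = 0.14 V; n = 2.
[H⁺] = 10^(−0.52) = 0.30 M, and Q = [Sn²⁺]·P(H₂) / [H⁺]^2 = 0.0265.
E = E° − (0.0592/2) log Q = 0.14 − (0.0592/2)(-1.576) = 0.187 V.

0.19 V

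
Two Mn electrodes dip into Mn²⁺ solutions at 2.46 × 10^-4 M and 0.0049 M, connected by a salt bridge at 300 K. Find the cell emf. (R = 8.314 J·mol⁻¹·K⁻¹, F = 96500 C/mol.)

Both half-cells are Mn²⁺/Mn, so E°_cell = 0. The concentrated side is the cathode; the cell reaction moves Mn²⁺ from high to low concentration with n = 2.
Q = [Mn²⁺]_dilute/[Mn²⁺]_conc = 2.46 × 10^-4/0.0049 = 0.0502.
E = 0 − (RT/nF) ln Q = −((8.314×300)/(2×96500))(-2.992) = 0.0387 V.

0.039 V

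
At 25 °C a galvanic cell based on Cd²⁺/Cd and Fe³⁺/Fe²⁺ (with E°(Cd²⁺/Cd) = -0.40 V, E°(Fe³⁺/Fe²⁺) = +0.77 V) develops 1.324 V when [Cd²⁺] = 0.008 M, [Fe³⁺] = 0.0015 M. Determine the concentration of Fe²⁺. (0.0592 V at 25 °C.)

From the Nernst equation, log Q = n(E° − E)/0.0592 = 2(1.17 − 1.324)/0.0592 = -5.203, so Q = 6.27 × 10^-6.
With Q = [Cd²⁺]·[Fe²⁺]^2/[Fe³⁺]^2 and the known concentrations, [Fe²⁺]^2 in the numerator gives [Fe²⁺] = 4.2 × 10^-5 M.

4.2 × 10^-5 M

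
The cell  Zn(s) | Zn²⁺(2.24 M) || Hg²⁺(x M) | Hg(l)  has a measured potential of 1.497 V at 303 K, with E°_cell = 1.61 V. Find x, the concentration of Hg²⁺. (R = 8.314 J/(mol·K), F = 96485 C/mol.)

From the Nernst equation, ln Q = nF(E° − E)/RT = 2×96485×(1.61 − 1.497)/(8.314×303) = 8.656, so Q = 5740.
With Q = [Zn²⁺]/[Hg²⁺] and the known concentrations, [Hg²⁺] in the denominator gives [Hg²⁺] = 3.9 × 10^-4 M.

3.9 × 10^-4 M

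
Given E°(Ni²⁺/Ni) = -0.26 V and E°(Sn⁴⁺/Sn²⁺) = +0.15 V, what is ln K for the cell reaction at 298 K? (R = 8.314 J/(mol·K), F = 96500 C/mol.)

E°_cell = +0.15 − (-0.26) = 0.41 V, with n = 2 electrons transferred.
At equilibrium E = 0, so the Nernst equation gives ln K = nFE°/RT = (2)(96500)(0.41)/((8.314)(298)) = 31.94.

ln K = 31.9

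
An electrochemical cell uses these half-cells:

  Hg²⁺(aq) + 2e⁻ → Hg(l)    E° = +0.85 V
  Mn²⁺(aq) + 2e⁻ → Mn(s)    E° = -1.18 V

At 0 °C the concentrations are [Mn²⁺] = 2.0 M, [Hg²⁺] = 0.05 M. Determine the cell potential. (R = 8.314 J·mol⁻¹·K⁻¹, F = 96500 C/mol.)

The Hg²⁺/Hg couple has the higher reduction potential and acts as the cathode, so E°_cell = +0.85 − (-1.18) = 2.03 V.
Balancing electrons gives n = 2; the reaction quotient is Q = [Mn²⁺]/[Hg²⁺] = 40.0.
E = E° − (RT/nF) ln Q = 2.03 − (8.314×273)/(2×96500) × (3.689) = 2.030 − 0.043 = 1.987 V.

1.99 V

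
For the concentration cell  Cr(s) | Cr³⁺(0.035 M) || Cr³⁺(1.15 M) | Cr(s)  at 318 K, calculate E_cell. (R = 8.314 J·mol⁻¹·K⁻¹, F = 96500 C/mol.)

Both half-cells are Cr³⁺/Cr, so E°_cell = 0. The concentrated side is the cathode; the cell reaction moves Cr³⁺ from high to low concentration with n = 3.
Q = [Cr³⁺]_dilute/[Cr³⁺]_conc = 0.035/1.15 = 0.0304.
E = 0 − (RT/nF) ln Q = −((8.314×318)/(3×96500))(-3.492) = 0.0319 V.

0.032 V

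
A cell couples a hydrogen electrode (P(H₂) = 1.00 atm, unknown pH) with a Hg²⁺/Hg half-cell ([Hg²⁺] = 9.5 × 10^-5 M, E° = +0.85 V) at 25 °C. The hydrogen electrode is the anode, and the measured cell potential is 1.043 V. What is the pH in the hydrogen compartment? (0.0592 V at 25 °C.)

E°_cell = 0.85 V and n = 2.
log Q = n(E° − E)/0.0592 = 2×(0.85 − 1.043)/0.0592 = -6.520.
With Q = [H⁺]^2 / ([Hg²⁺]·P(H₂)), solving for [H⁺] gives log[H⁺] = -5.271, so pH = 5.27.

pH = 5.27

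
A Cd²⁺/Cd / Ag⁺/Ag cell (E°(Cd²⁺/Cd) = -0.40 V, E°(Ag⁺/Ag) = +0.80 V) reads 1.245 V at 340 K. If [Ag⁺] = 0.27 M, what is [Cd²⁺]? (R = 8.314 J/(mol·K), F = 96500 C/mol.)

From the Nernst equation, ln Q = nF(E° − E)/RT = 2×96500×(1.20 − 1.245)/(8.314×340) = -3.072, so Q = 0.0463.
With Q = [Cd²⁺]/[Ag⁺]^2 and the known concentrations, [Cd²⁺] in the numerator gives [Cd²⁺] = 0.0034 M.

0.0034 M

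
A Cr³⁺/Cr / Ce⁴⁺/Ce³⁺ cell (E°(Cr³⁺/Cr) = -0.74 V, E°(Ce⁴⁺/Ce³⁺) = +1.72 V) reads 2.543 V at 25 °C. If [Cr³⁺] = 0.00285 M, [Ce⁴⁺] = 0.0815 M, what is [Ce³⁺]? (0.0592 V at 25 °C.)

0.023 M

From the Nernst equation, log Q = n(E° − E)/0.0592 = 3(2.46 − 2.543)/0.0592 = -4.206, so Q = 6.22 × 10^-5.
With Q = [Cr³⁺]·[Ce³⁺]^3/[Ce⁴⁺]^3 and the known concentrations, [Ce³⁺]^3 in the numerator gives [Ce³⁺] = 0.023 M.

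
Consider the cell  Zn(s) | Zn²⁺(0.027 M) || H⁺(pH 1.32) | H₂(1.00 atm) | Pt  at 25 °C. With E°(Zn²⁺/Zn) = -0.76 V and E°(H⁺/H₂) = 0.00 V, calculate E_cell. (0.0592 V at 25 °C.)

0.73 V

The hydrogen couple is the cathode, so E°_cell = 0.76 V; n = 2.
[H⁺] = 10^(−1.32) = 0.048 M, and Q = [Zn²⁺]·P(H₂) / [H⁺]^2 = 11.8.
E = E° − (0.0592/2) log Q = 0.76 − (0.0592/2)(1.071) = 0.728 V.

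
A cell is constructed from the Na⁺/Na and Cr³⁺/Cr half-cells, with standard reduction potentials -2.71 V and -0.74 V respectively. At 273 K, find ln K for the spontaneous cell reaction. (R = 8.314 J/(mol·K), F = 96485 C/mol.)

ln K = 251.2

E°_cell = -0.74 − (-2.71) = 1.97 V, with n = 3 electrons transferred.
At equilibrium E = 0, so the Nernst equation gives ln K = nFE°/RT = (3)(96485)(1.97)/((8.314)(273)) = 251.23.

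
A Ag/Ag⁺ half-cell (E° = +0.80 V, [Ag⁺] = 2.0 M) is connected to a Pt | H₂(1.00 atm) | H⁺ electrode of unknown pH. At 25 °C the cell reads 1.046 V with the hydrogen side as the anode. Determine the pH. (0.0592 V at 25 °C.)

pH = 3.85

E°_cell = 0.80 V and n = 2.
log Q = n(E° − E)/0.0592 = 2×(0.80 − 1.046)/0.0592 = -8.311.
With Q = [H⁺]^2 / ([Ag⁺]^2·P(H₂)), solving for [H⁺] gives log[H⁺] = -3.854, so pH = 3.85.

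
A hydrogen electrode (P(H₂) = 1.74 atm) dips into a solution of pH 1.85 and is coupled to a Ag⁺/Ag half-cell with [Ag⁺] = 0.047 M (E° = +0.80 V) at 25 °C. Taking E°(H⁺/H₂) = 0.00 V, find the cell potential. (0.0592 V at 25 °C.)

The Ag⁺/Ag couple is the cathode, so E°_cell = 0.80 V; n = 2.
[H⁺] = 10^(−1.85) = 0.014 M, and Q = [H⁺]^2 / ([Ag⁺]^2·P(H₂)) = 0.0519.
E = E° − (0.0592/2) log Q = 0.80 − (0.0592/2)(-1.285) = 0.838 V.

0.84 V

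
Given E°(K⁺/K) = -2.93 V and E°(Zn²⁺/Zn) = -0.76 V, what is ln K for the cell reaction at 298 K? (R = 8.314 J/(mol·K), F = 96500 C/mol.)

E°_cell = -0.76 − (-2.93) = 2.17 V, with n = 2 electrons transferred.
At equilibrium E = 0, so the Nernst equation gives ln K = nFE°/RT = (2)(96500)(2.17)/((8.314)(298)) = 169.04.

ln K = 169.0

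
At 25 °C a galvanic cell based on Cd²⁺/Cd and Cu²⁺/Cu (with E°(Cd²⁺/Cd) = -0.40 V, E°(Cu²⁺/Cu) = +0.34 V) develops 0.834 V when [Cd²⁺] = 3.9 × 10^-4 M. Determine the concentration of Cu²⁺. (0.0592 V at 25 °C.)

From the Nernst equation, log Q = n(E° − E)/0.0592 = 2(0.74 − 0.834)/0.0592 = -3.176, so Q = 6.67 × 10^-4.
With Q = [Cd²⁺]/[Cu²⁺] and the known concentrations, [Cu²⁺] in the denominator gives [Cu²⁺] = 0.58 M.

0.58 M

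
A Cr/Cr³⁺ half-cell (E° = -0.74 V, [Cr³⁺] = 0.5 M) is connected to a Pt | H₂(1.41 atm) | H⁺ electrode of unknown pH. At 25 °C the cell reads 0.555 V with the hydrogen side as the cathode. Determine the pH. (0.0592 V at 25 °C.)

pH = 3.15

E°_cell = 0.74 V and n = 6.
log Q = n(E° − E)/0.0592 = 6×(0.74 − 0.555)/0.0592 = 18.750.
With Q = [Cr³⁺]^2·P(H₂)^3 / [H⁺]^6, solving for [H⁺] gives log[H⁺] = -3.151, so pH = 3.15.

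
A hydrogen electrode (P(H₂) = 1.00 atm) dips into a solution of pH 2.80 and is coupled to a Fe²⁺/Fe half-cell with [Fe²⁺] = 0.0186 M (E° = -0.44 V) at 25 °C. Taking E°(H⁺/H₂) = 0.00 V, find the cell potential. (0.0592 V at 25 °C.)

The hydrogen couple is the cathode, so E°_cell = 0.44 V; n = 2.
[H⁺] = 10^(−2.80) = 0.0016 M, and Q = [Fe²⁺]·P(H₂) / [H⁺]^2 = 7400.
E = E° − (0.0592/2) log Q = 0.44 − (0.0592/2)(3.870) = 0.325 V.

0.33 V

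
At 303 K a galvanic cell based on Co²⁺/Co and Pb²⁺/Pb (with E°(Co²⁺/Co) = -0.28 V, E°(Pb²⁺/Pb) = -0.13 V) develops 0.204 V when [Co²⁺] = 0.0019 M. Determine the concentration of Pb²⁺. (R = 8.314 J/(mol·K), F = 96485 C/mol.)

0.12 M

From the Nernst equation, ln Q = nF(E° − E)/RT = 2×96485×(0.15 − 0.204)/(8.314×303) = -4.136, so Q = 0.0160.
With Q = [Co²⁺]/[Pb²⁺] and the known concentrations, [Pb²⁺] in the denominator gives [Pb²⁺] = 0.12 M.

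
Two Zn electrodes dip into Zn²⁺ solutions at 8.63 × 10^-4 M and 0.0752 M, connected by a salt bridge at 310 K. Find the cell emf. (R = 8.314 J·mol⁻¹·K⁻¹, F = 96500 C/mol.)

0.060 V

Both half-cells are Zn²⁺/Zn, so E°_cell = 0. The concentrated side is the cathode; the cell reaction moves Zn²⁺ from high to low concentration with n = 2.
Q = [Zn²⁺]_dilute/[Zn²⁺]_conc = 8.63 × 10^-4/0.0752 = 0.0115.
E = 0 − (RT/nF) ln Q = −((8.314×310)/(2×96500))(-4.467) = 0.0597 V.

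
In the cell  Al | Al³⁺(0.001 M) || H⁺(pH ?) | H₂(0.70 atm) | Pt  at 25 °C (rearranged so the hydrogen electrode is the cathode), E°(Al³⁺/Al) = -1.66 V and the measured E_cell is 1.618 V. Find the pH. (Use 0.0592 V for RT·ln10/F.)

pH = 1.79

E°_cell = 1.66 V and n = 6.
log Q = n(E° − E)/0.0592 = 6×(1.66 − 1.618)/0.0592 = 4.257.
With Q = [Al³⁺]^2·P(H₂)^3 / [H⁺]^6, solving for [H⁺] gives log[H⁺] = -1.787, so pH = 1.79.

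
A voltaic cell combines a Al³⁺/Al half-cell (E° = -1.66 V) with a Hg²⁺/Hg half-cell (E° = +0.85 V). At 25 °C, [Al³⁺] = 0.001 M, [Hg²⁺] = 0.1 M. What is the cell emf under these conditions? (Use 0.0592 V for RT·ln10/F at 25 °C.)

The Hg²⁺/Hg couple has the higher reduction potential and acts as the cathode, so E°_cell = +0.85 − (-1.66) = 2.51 V.
Balancing electrons gives n = 6; the reaction quotient is Q = [Al³⁺]^2/[Hg²⁺]^3 = 0.00100.
At 25 °C, E = E° − (0.0592/n) log Q = 2.51 − (0.0592/6)(-3.000) = 2.510 + 0.030 = 2.540 V.

2.54 V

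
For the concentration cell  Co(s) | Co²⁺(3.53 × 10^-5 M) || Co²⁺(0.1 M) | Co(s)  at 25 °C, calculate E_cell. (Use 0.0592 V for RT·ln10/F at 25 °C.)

0.10 V

Both half-cells are Co²⁺/Co, so E°_cell = 0. The concentrated side is the cathode; the cell reaction moves Co²⁺ from high to low concentration with n = 2.
Q = [Co²⁺]_dilute/[Co²⁺]_conc = 3.53 × 10^-5/0.1 = 3.53 × 10^-4.
E = 0 − (0.0592/2) log Q = −(0.0592/2)(-3.452) = 0.1022 V.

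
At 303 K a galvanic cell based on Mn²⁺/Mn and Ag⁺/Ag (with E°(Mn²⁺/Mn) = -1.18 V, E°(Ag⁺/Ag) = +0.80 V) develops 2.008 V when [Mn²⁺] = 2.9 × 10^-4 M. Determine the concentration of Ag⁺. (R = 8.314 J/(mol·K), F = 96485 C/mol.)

0.05 M

From the Nernst equation, ln Q = nF(E° − E)/RT = 2×96485×(1.98 − 2.008)/(8.314×303) = -2.145, so Q = 0.117.
With Q = [Mn²⁺]/[Ag⁺]^2 and the known concentrations, [Ag⁺]^2 in the denominator gives [Ag⁺] = 0.05 M.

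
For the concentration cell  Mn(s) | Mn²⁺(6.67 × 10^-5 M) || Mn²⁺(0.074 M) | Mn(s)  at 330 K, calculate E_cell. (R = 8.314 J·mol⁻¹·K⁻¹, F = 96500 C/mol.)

Both half-cells are Mn²⁺/Mn, so E°_cell = 0. The concentrated side is the cathode; the cell reaction moves Mn²⁺ from high to low concentration with n = 2.
Q = [Mn²⁺]_dilute/[Mn²⁺]_conc = 6.67 × 10^-5/0.074 = 9.01 × 10^-4.
E = 0 − (RT/nF) ln Q = −((8.314×330)/(2×96500))(-7.012) = 0.0997 V.

0.100 V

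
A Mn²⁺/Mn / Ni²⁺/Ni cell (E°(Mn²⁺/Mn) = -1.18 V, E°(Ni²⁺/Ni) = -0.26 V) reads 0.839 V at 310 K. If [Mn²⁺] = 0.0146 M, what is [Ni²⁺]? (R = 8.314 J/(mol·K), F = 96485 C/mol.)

3.4 × 10^-5 M

From the Nernst equation, ln Q = nF(E° − E)/RT = 2×96485×(0.92 − 0.839)/(8.314×310) = 6.065, so Q = 430.
With Q = [Mn²⁺]/[Ni²⁺] and the known concentrations, [Ni²⁺] in the denominator gives [Ni²⁺] = 3.4 × 10^-5 M.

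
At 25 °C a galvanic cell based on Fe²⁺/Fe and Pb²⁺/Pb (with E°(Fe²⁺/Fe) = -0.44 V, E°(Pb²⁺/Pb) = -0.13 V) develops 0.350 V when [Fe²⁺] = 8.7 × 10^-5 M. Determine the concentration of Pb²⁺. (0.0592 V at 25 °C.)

0.002 M

From the Nernst equation, log Q = n(E° − E)/0.0592 = 2(0.31 − 0.350)/0.0592 = -1.351, so Q = 0.0445.
With Q = [Fe²⁺]/[Pb²⁺] and the known concentrations, [Pb²⁺] in the denominator gives [Pb²⁺] = 0.002 M.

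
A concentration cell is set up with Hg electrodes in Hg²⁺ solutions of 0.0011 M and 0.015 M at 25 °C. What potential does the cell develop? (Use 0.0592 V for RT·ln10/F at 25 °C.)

Both half-cells are Hg²⁺/Hg, so E°_cell = 0. The concentrated side is the cathode; the cell reaction moves Hg²⁺ from high to low concentration with n = 2.
Q = [Hg²⁺]_dilute/[Hg²⁺]_conc = 0.0011/0.015 = 0.0733.
E = 0 − (0.0592/2) log Q = −(0.0592/2)(-1.135) = 0.0336 V.

0.034 V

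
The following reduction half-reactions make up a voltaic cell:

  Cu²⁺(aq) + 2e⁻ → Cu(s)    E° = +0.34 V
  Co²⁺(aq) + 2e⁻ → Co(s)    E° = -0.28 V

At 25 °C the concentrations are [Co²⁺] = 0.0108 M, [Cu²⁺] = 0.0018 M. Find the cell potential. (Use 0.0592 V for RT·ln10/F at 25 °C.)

The Cu²⁺/Cu couple has the higher reduction potential and acts as the cathode, so E°_cell = +0.34 − (-0.28) = 0.62 V.
Balancing electrons gives n = 2; the reaction quotient is Q = [Co²⁺]/[Cu²⁺] = 6.00.
At 25 °C, E = E° − (0.0592/n) log Q = 0.62 − (0.0592/2)(0.778) = 0.620 − 0.023 = 0.597 V.

0.597 V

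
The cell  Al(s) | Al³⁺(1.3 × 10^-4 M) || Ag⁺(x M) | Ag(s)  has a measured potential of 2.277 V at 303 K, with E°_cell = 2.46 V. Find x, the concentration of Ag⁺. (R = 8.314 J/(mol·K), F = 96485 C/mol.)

4.6 × 10^-5 M

From the Nernst equation, ln Q = nF(E° − E)/RT = 3×96485×(2.46 − 2.277)/(8.314×303) = 21.027, so Q = 1.36 × 10^9.
With Q = [Al³⁺]/[Ag⁺]^3 and the known concentrations, [Ag⁺]^3 in the denominator gives [Ag⁺] = 4.6 × 10^-5 M.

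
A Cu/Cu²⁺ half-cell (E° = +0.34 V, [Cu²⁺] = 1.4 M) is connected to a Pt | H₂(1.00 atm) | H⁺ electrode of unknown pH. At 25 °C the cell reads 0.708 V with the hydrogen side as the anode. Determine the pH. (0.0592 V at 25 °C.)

E°_cell = 0.34 V and n = 2.
log Q = n(E° − E)/0.0592 = 2×(0.34 − 0.708)/0.0592 = -12.432.
With Q = [H⁺]^2 / ([Cu²⁺]·P(H₂)), solving for [H⁺] gives log[H⁺] = -6.143, so pH = 6.14.

pH = 6.14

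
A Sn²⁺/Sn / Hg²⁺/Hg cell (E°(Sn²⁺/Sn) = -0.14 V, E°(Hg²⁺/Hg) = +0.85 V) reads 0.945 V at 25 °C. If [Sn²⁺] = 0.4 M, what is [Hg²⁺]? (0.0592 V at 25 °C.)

From the Nernst equation, log Q = n(E° − E)/0.0592 = 2(0.99 − 0.945)/0.0592 = 1.520, so Q = 33.1.
With Q = [Sn²⁺]/[Hg²⁺] and the known concentrations, [Hg²⁺] in the denominator gives [Hg²⁺] = 0.012 M.

0.012 M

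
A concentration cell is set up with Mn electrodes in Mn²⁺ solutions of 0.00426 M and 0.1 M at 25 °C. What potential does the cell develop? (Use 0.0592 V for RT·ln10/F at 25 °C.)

0.041 V

Both half-cells are Mn²⁺/Mn, so E°_cell = 0. The concentrated side is the cathode; the cell reaction moves Mn²⁺ from high to low concentration with n = 2.
Q = [Mn²⁺]_dilute/[Mn²⁺]_conc = 0.00426/0.1 = 0.0426.
E = 0 − (0.0592/2) log Q = −(0.0592/2)(-1.371) = 0.0406 V.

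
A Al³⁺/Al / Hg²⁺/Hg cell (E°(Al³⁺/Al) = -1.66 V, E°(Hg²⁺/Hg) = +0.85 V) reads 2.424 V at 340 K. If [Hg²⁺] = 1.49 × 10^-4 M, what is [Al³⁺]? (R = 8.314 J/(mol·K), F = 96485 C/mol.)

0.012 M

From the Nernst equation, ln Q = nF(E° − E)/RT = 6×96485×(2.51 − 2.424)/(8.314×340) = 17.612, so Q = 4.46 × 10^7.
With Q = [Al³⁺]^2/[Hg²⁺]^3 and the known concentrations, [Al³⁺]^2 in the numerator gives [Al³⁺] = 0.012 M.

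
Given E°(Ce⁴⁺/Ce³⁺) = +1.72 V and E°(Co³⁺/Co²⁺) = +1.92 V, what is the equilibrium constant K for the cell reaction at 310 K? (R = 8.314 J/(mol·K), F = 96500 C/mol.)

E°_cell = +1.92 − (+1.72) = 0.20 V, with n = 1 electron transferred.
At equilibrium E = 0, so the Nernst equation gives ln K = nFE°/RT = (1)(96500)(0.20)/((8.314)(310)) = 7.49.
K = e^7.49 = 1800.

1800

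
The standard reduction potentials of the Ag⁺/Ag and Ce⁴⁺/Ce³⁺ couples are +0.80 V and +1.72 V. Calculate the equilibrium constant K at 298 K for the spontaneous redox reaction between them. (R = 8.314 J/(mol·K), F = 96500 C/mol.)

E°_cell = +1.72 − (+0.80) = 0.92 V, with n = 1 electron transferred.
At equilibrium E = 0, so the Nernst equation gives ln K = nFE°/RT = (1)(96500)(0.92)/((8.314)(298)) = 35.83.
K = e^35.83 = 3.6 × 10^15.

3.6 × 10^15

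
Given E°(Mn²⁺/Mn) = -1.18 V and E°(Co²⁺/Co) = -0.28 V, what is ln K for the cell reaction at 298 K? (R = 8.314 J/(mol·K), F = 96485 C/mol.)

E°_cell = -0.28 − (-1.18) = 0.90 V, with n = 2 electrons transferred.
At equilibrium E = 0, so the Nernst equation gives ln K = nFE°/RT = (2)(96485)(0.90)/((8.314)(298)) = 70.10.

ln K = 70.1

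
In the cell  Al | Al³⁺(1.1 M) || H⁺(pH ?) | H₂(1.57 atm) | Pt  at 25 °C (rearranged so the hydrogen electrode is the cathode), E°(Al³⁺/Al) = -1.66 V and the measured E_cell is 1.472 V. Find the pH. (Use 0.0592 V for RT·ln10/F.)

pH = 3.06

E°_cell = 1.66 V and n = 6.
log Q = n(E° − E)/0.0592 = 6×(1.66 − 1.472)/0.0592 = 19.054.
With Q = [Al³⁺]^2·P(H₂)^3 / [H⁺]^6, solving for [H⁺] gives log[H⁺] = -3.064, so pH = 3.06.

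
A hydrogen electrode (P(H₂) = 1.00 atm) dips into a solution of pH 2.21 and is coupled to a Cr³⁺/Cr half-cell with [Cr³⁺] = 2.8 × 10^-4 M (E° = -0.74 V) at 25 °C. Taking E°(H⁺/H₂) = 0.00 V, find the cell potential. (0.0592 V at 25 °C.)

0.68 V

The hydrogen couple is the cathode, so E°_cell = 0.74 V; n = 6.
[H⁺] = 10^(−2.21) = 0.0062 M, and Q = [Cr³⁺]^2·P(H₂)^3 / [H⁺]^6 = 1.43 × 10^6.
E = E° − (0.0592/6) log Q = 0.74 − (0.0592/6)(6.154) = 0.679 V.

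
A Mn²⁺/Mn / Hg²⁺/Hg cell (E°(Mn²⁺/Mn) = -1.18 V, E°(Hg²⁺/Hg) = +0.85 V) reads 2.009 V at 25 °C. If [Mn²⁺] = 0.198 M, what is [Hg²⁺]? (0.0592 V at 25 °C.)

0.039 M

From the Nernst equation, log Q = n(E° − E)/0.0592 = 2(2.03 − 2.009)/0.0592 = 0.709, so Q = 5.12.
With Q = [Mn²⁺]/[Hg²⁺] and the known concentrations, [Hg²⁺] in the denominator gives [Hg²⁺] = 0.039 M.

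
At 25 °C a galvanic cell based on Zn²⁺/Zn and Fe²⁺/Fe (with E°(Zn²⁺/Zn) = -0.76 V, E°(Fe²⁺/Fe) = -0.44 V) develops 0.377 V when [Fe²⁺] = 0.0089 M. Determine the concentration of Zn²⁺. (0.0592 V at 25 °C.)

From the Nernst equation, log Q = n(E° − E)/0.0592 = 2(0.32 − 0.377)/0.0592 = -1.926, so Q = 0.0119.
With Q = [Zn²⁺]/[Fe²⁺] and the known concentrations, [Zn²⁺] in the numerator gives [Zn²⁺] = 1.1 × 10^-4 M.

1.1 × 10^-4 M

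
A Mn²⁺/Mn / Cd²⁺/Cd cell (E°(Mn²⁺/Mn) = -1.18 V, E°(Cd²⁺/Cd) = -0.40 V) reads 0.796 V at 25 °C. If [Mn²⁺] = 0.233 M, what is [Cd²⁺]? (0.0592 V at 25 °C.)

From the Nernst equation, log Q = n(E° − E)/0.0592 = 2(0.78 − 0.796)/0.0592 = -0.541, so Q = 0.288.
With Q = [Mn²⁺]/[Cd²⁺] and the known concentrations, [Cd²⁺] in the denominator gives [Cd²⁺] = 0.81 M.

0.81 M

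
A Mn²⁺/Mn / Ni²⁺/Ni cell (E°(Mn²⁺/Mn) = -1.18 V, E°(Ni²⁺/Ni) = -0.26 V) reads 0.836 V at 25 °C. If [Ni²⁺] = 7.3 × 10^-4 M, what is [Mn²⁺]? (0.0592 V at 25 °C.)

0.5 M

From the Nernst equation, log Q = n(E° − E)/0.0592 = 2(0.92 − 0.836)/0.0592 = 2.838, so Q = 688.
With Q = [Mn²⁺]/[Ni²⁺] and the known concentrations, [Mn²⁺] in the numerator gives [Mn²⁺] = 0.5 M.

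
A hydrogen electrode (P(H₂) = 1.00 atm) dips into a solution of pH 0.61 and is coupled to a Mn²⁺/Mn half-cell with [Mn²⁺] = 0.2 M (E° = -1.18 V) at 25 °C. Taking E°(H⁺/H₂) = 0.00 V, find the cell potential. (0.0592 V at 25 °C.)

1.16 V

The hydrogen couple is the cathode, so E°_cell = 1.18 V; n = 2.
[H⁺] = 10^(−0.61) = 0.25 M, and Q = [Mn²⁺]·P(H₂) / [H⁺]^2 = 3.32.
E = E° − (0.0592/2) log Q = 1.18 − (0.0592/2)(0.521) = 1.165 V.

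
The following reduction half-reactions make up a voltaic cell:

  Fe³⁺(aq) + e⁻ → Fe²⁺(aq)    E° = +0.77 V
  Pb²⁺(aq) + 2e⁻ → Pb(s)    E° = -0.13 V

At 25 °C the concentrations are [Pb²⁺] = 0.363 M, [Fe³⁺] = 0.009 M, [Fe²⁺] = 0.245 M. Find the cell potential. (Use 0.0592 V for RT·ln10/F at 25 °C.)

The Fe³⁺/Fe²⁺ couple has the higher reduction potential and acts as the cathode, so E°_cell = +0.77 − (-0.13) = 0.90 V.
Balancing electrons gives n = 2; the reaction quotient is Q = [Pb²⁺]·[Fe²⁺]^2/[Fe³⁺]^2 = 269.
At 25 °C, E = E° − (0.0592/n) log Q = 0.90 − (0.0592/2)(2.430) = 0.900 − 0.072 = 0.828 V.

0.828 V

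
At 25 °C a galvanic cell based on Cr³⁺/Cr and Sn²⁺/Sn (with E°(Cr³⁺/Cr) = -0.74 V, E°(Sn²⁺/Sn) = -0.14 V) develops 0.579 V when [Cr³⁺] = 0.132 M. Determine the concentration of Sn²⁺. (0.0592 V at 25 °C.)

0.051 M

From the Nernst equation, log Q = n(E° − E)/0.0592 = 6(0.60 − 0.579)/0.0592 = 2.128, so Q = 134.
With Q = [Cr³⁺]^2/[Sn²⁺]^3 and the known concentrations, [Sn²⁺]^3 in the denominator gives [Sn²⁺] = 0.051 M.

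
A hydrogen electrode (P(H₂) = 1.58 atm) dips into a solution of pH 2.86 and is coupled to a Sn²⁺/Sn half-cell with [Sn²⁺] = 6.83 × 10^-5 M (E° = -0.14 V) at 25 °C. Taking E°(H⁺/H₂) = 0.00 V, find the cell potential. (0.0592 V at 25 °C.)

The hydrogen couple is the cathode, so E°_cell = 0.14 V; n = 2.
[H⁺] = 10^(−2.86) = 0.0014 M, and Q = [Sn²⁺]·P(H₂) / [H⁺]^2 = 56.6.
E = E° − (0.0592/2) log Q = 0.14 − (0.0592/2)(1.753) = 0.088 V.

0.088 V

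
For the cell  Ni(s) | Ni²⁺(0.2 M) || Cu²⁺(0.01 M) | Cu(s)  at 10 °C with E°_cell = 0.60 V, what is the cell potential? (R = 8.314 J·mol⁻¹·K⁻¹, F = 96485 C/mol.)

0.563 V

Balancing electrons gives n = 2; the reaction quotient is Q = [Ni²⁺]/[Cu²⁺] = 20.0.
E = E° − (RT/nF) ln Q = 0.60 − (8.314×283)/(2×96485) × (2.996) = 0.600 − 0.037 = 0.563 V.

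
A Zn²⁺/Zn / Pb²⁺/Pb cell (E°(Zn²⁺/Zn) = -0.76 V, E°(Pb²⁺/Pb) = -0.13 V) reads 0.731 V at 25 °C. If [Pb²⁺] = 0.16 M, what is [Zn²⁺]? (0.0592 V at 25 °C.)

6.2 × 10^-5 M

From the Nernst equation, log Q = n(E° − E)/0.0592 = 2(0.63 − 0.731)/0.0592 = -3.412, so Q = 3.87 × 10^-4.
With Q = [Zn²⁺]/[Pb²⁺] and the known concentrations, [Zn²⁺] in the numerator gives [Zn²⁺] = 6.2 × 10^-5 M.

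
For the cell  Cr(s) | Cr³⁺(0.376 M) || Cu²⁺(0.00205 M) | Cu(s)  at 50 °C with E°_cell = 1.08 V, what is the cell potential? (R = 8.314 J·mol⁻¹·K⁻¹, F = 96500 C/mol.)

Balancing electrons gives n = 6; the reaction quotient is Q = [Cr³⁺]^2/[Cu²⁺]^3 = 1.64 × 10^7.
E = E° − (RT/nF) ln Q = 1.08 − (8.314×323)/(6×96500) × (16.613) = 1.080 − 0.077 = 1.003 V.

1.00 V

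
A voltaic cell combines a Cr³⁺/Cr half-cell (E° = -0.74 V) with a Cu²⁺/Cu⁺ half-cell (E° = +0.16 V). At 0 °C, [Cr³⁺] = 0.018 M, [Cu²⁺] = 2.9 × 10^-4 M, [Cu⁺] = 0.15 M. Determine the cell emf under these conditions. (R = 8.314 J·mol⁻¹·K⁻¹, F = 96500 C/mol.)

0.785 V

The Cu²⁺/Cu⁺ couple has the higher reduction potential and acts as the cathode, so E°_cell = +0.16 − (-0.74) = 0.90 V.
Balancing electrons gives n = 3; the reaction quotient is Q = [Cr³⁺]·[Cu⁺]^3/[Cu²⁺]^3 = 2.49 × 10^6.
E = E° − (RT/nF) ln Q = 0.90 − (8.314×273)/(3×96500) × (14.728) = 0.900 − 0.115 = 0.785 V.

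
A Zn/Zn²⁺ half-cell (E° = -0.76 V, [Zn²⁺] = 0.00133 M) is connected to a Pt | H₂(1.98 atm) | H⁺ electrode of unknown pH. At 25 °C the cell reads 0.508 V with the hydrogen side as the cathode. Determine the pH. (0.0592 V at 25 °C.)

pH = 5.55

E°_cell = 0.76 V and n = 2.
log Q = n(E° − E)/0.0592 = 2×(0.76 − 0.508)/0.0592 = 8.514.
With Q = [Zn²⁺]·P(H₂) / [H⁺]^2, solving for [H⁺] gives log[H⁺] = -5.546, so pH = 5.55.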